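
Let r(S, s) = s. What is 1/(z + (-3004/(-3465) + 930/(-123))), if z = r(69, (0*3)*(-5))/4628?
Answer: -142065/950986 ≈ -0.14939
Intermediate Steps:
z = 0 (z = ((0*3)*(-5))/4628 = (0*(-5))*(1/4628) = 0*(1/4628) = 0)
1/(z + (-3004/(-3465) + 930/(-123))) = 1/(0 + (-3004/(-3465) + 930/(-123))) = 1/(0 + (-3004*(-1/3465) + 930*(-1/123))) = 1/(0 + (3004/3465 - 310/41)) = 1/(0 - 950986/142065) = 1/(-950986/142065) = -142065/950986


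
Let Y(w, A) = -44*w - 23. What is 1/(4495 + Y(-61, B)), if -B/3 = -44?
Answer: 1/7156 ≈ 0.00013974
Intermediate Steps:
B = 132 (B = -3*(-44) = 132)
Y(w, A) = -23 - 44*w
1/(4495 + Y(-61, B)) = 1/(4495 + (-23 - 44*(-61))) = 1/(4495 + (-23 + 2684)) = 1/(4495 + 2661) = 1/7156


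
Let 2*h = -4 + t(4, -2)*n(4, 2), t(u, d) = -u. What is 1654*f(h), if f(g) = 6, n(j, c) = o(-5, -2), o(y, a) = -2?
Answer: 9924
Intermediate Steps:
n(j, c) = -2
h = 2 (h = (-4 - 1*4*(-2))/2 = (-4 - 4*(-2))/2 = (-4 + 8)/2 = (½)*4 = 2)
1654*f(h) = 1654*6 = 9924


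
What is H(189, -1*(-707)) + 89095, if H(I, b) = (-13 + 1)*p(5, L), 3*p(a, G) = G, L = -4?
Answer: 89111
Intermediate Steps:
p(a, G) = G/3
H(I, b) = 16 (H(I, b) = (-13 + 1)*((1/3)*(-4)) = -12*(-4/3) = 16)
H(189, -1*(-707)) + 89095 = 16 + 89095 = 89111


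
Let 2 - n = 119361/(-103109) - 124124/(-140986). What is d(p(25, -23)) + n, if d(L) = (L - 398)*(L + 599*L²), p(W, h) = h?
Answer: -969562091472453207/7268462737 ≈ -1.3339e+8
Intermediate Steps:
n = 16551889689/7268462737 (n = 2 - (119361/(-103109) - 124124/(-140986)) = 2 - (119361*(-1/103109) - 124124*(-1/140986)) = 2 - (-119361/103109 + 62062/70493) = 2 - 1*(-2014964215/7268462737) = 2 + 2014964215/7268462737 = 16551889689/7268462737 ≈ 2.2772)
d(L) = (-398 + L)*(L + 599*L²)
d(p(25, -23)) + n = -23*(-398 - 238401*(-23) + 599*(-23)²) + 16551889689/7268462737 = -23*(-398 + 5483223 + 599*529) + 16551889689/7268462737 = -23*(-398 + 5483223 + 316871) + 16551889689/7268462737 = -23*5799696 + 16551889689/7268462737 = -133393008 + 16551889689/7268462737 = -969562091472453207/7268462737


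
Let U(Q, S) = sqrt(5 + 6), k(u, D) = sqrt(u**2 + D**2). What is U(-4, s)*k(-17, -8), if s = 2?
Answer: sqrt(3883) ≈ 62.314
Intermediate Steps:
k(u, D) = sqrt(D**2 + u**2)
U(Q, S) = sqrt(11)
U(-4, s)*k(-17, -8) = sqrt(11)*sqrt((-8)**2 + (-17)**2) = sqrt(11)*sqrt(64 + 289) = sqrt(11)*sqrt(353) = sqrt(3883)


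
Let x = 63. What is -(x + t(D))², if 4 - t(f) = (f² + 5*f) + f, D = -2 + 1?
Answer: -5184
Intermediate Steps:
D = -1
t(f) = 4 - f² - 6*f (t(f) = 4 - ((f² + 5*f) + f) = 4 - (f² + 6*f) = 4 + (-f² - 6*f) = 4 - f² - 6*f)
-(x + t(D))² = -(63 + (4 - 1*(-1)² - 6*(-1)))² = -(63 + (4 - 1*1 + 6))² = -(63 + (4 - 1 + 6))² = -(63 + 9)² = -1*72² = -1*5184 = -5184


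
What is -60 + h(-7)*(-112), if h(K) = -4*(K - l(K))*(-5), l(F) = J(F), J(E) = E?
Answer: -60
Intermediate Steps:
l(F) = F
h(K) = 0 (h(K) = -4*(K - K)*(-5) = -4*0*(-5) = 0*(-5) = 0)
-60 + h(-7)*(-112) = -60 + 0*(-112) = -60 + 0 = -60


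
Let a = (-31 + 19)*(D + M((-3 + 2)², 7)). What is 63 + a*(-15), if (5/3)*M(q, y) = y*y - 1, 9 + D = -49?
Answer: -5193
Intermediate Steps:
D = -58 (D = -9 - 49 = -58)
M(q, y) = -⅗ + 3*y²/5 (M(q, y) = 3*(y*y - 1)/5 = 3*(y² - 1)/5 = 3*(-1 + y²)/5 = -⅗ + 3*y²/5)
a = 1752/5 (a = (-31 + 19)*(-58 + (-⅗ + (⅗)*7²)) = -12*(-58 + (-⅗ + (⅗)*49)) = -12*(-58 + (-⅗ + 147/5)) = -12*(-58 + 144/5) = -12*(-146/5) = 1752/5 ≈ 350.40)
63 + a*(-15) = 63 + (1752/5)*(-15) = 63 - 5256 = -5193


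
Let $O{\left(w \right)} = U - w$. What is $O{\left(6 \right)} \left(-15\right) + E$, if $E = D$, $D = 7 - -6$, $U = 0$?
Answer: $103$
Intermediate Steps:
$D = 13$ ($D = 7 + 6 = 13$)
$E = 13$
$O{\left(w \right)} = - w$ ($O{\left(w \right)} = 0 - w = - w$)
$O{\left(6 \right)} \left(-15\right) + E = \left(-1\right) 6 \left(-15\right) + 13 = \left(-6\right) \left(-15\right) + 13 = 90 + 13 = 103$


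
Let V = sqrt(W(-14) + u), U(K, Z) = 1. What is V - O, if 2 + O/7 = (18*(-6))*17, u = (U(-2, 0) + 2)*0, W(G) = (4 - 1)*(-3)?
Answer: 12866 + 3*I ≈ 12866.0 + 3.0*I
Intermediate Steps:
W(G) = -9 (W(G) = 3*(-3) = -9)
u = 0 (u = (1 + 2)*0 = 3*0 = 0)
V = 3*I (V = sqrt(-9 + 0) = sqrt(-9) = 3*I ≈ 3.0*I)
O = -12866 (O = -14 + 7*((18*(-6))*17) = -14 + 7*(-108*17) = -14 + 7*(-1836) = -14 - 12852 = -12866)
V - O = 3*I - 1*(-12866) = 3*I + 12866 = 12866 + 3*I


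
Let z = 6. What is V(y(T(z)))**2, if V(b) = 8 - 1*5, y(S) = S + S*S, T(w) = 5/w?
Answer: 9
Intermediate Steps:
y(S) = S + S**2
V(b) = 3 (V(b) = 8 - 5 = 3)
V(y(T(z)))**2 = 3**2 = 9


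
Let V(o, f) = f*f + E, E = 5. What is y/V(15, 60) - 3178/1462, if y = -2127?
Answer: -7283182/2635255 ≈ -2.7637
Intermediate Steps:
V(o, f) = 5 + f**2 (V(o, f) = f*f + 5 = f**2 + 5 = 5 + f**2)
y/V(15, 60) - 3178/1462 = -2127/(5 + 60**2) - 3178/1462 = -2127/(5 + 3600) - 3178*1/1462 = -2127/3605 - 1589/731 = -7283182/2635255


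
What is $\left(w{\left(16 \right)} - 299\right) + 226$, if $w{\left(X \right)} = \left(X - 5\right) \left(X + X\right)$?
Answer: $279$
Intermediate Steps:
$w{\left(X \right)} = 2 X \left(-5 + X\right)$ ($w{\left(X \right)} = \left(-5 + X\right) 2 X = 2 X \left(-5 + X\right)$)
$\left(w{\left(16 \right)} - 299\right) + 226 = \left(2 \cdot 16 \left(-5 + 16\right) - 299\right) + 226 = \left(2 \cdot 16 \cdot 11 - 299\right) + 226 = \left(352 - 299\right) + 226 = 53 + 226 = 279$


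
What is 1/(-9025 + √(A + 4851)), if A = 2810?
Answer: -9025/81442964 - √7661/81442964 ≈ -0.00011189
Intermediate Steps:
1/(-9025 + √(A + 4851)) = 1/(-9025 + √(2810 + 4851)) = 1/(-9025 + √7661)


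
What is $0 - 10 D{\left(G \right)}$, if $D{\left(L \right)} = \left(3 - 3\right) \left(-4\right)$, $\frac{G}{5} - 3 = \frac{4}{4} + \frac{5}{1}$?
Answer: $0$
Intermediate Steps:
$G = 45$ ($G = 15 + 5 \left(\frac{4}{4} + \frac{5}{1}\right) = 15 + 5 \left(4 \cdot \frac{1}{4} + 5 \cdot 1\right) = 15 + 5 \left(1 + 5\right) = 15 + 5 \cdot 6 = 15 + 30 = 45$)
$D{\left(L \right)} = 0$ ($D{\left(L \right)} = 0 \left(-4\right) = 0$)
$0 - 10 D{\left(G \right)} = 0 - 0 = 0 + 0 = 0$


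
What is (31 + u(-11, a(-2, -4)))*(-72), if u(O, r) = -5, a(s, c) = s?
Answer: -1872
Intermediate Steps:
(31 + u(-11, a(-2, -4)))*(-72) = (31 - 5)*(-72) = 26*(-72) = -1872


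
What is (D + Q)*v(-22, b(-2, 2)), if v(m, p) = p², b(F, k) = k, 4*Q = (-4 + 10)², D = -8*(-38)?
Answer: 1252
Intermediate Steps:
D = 304
Q = 9 (Q = (-4 + 10)²/4 = (¼)*6² = (¼)*36 = 9)
(D + Q)*v(-22, b(-2, 2)) = (304 + 9)*2² = 313*4 = 1252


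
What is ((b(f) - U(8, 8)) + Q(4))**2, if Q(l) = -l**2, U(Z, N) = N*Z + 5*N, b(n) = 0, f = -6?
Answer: 14400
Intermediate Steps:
U(Z, N) = 5*N + N*Z
((b(f) - U(8, 8)) + Q(4))**2 = ((0 - 8*(5 + 8)) - 1*4**2)**2 = ((0 - 8*13) - 1*16)**2 = ((0 - 1*104) - 16)**2 = ((0 - 104) - 16)**2 = (-104 - 16)**2 = (-120)**2 = 14400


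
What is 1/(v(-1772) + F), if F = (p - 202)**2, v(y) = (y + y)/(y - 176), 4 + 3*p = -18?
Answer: 4383/192072982 ≈ 2.2819e-5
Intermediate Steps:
p = -22/3 (p = -4/3 + (1/3)*(-18) = -4/3 - 6 = -22/3 ≈ -7.3333)
v(y) = 2*y/(-176 + y) (v(y) = (2*y)/(-176 + y) = 2*y/(-176 + y))
F = 394384/9 (F = (-22/3 - 202)**2 = (-628/3)**2 = 394384/9 ≈ 43820.)
1/(v(-1772) + F) = 1/(2*(-1772)/(-176 - 1772) + 394384/9) = 1/(2*(-1772)/(-1948) + 394384/9) = 1/(2*(-1772)*(-1/1948) + 394384/9) = 1/(886/487 + 394384/9) = 1/(192072982/4383) = 4383/192072982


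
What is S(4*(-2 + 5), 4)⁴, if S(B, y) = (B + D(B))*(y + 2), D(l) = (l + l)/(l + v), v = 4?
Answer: 43046721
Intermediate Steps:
D(l) = 2*l/(4 + l) (D(l) = (l + l)/(l + 4) = (2*l)/(4 + l) = 2*l/(4 + l))
S(B, y) = (2 + y)*(B + 2*B/(4 + B)) (S(B, y) = (B + 2*B/(4 + B))*(y + 2) = (B + 2*B/(4 + B))*(2 + y) = (2 + y)*(B + 2*B/(4 + B)))
S(4*(-2 + 5), 4)⁴ = ((4*(-2 + 5))*(4 + 2*4 + (2 + 4)*(4 + 4*(-2 + 5)))/(4 + 4*(-2 + 5)))⁴ = ((4*3)*(4 + 8 + 6*(4 + 4*3))/(4 + 4*3))⁴ = (12*(4 + 8 + 6*(4 + 12))/(4 + 12))⁴ = (12*(4 + 8 + 6*16)/16)⁴ = (12*(1/16)*(4 + 8 + 96))⁴ = (12*(1/16)*108)⁴ = 81⁴ = 43046721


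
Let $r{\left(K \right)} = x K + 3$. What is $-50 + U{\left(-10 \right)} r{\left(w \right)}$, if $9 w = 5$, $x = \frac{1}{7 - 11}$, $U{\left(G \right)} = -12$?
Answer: $- \frac{253}{3} \approx -84.333$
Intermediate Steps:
$x = - \frac{1}{4}$ ($x = \frac{1}{-4} = - \frac{1}{4} \approx -0.25$)
$w = \frac{5}{9}$ ($w = \frac{1}{9} \cdot 5 = \frac{5}{9} \approx 0.55556$)
$r{\left(K \right)} = 3 - \frac{K}{4}$ ($r{\left(K \right)} = - \frac{K}{4} + 3 = 3 - \frac{K}{4}$)
$-50 + U{\left(-10 \right)} r{\left(w \right)} = -50 - 12 \left(3 - \frac{5}{36}\right) = -50 - \frac{103}{3} = - \frac{253}{3}$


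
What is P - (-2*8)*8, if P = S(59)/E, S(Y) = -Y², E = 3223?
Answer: 409063/3223 ≈ 126.92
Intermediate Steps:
P = -3481/3223 (P = -1*59²/3223 = -1*3481*(1/3223) = -3481*1/3223 = -3481/3223 ≈ -1.0800)
P - (-2*8)*8 = -3481/3223 - (-2*8)*8 = -3481/3223 - (-16)*8 = -3481/3223 - 1*(-128) = -3481/3223 + 128 = 409063/3223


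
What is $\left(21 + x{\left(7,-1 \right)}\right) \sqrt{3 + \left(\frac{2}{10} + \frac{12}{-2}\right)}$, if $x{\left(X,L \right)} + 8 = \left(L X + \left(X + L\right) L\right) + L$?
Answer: $- \frac{i \sqrt{70}}{5} \approx - 1.6733 i$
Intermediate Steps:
$x{\left(X,L \right)} = -8 + L + L X + L \left(L + X\right)$ ($x{\left(X,L \right)} = -8 + \left(\left(L X + \left(X + L\right) L\right) + L\right) = -8 + \left(\left(L X + \left(L + X\right) L\right) + L\right) = -8 + \left(\left(L X + L \left(L + X\right)\right) + L\right) = -8 + \left(L + L X + L \left(L + X\right)\right) = -8 + L + L X + L \left(L + X\right)$)
$\left(21 + x{\left(7,-1 \right)}\right) \sqrt{3 + \left(\frac{2}{10} + \frac{12}{-2}\right)} = \left(21 + \left(-8 - 1 + \left(-1\right)^{2} + 2 \left(-1\right) 7\right)\right) \sqrt{3 + \left(\frac{2}{10} + \frac{12}{-2}\right)} = \left(21 - 22\right) \sqrt{3 + \left(2 \cdot \frac{1}{10} + 12 \left(- \frac{1}{2}\right)\right)} = \left(21 - 22\right) \sqrt{3 + \left(\frac{1}{5} - 6\right)} = - \sqrt{3 - \frac{29}{5}} = - \sqrt{- \frac{14}{5}} = - \frac{i \sqrt{70}}{5}$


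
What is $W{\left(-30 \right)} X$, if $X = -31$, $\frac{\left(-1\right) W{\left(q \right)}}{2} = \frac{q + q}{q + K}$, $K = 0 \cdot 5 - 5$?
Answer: $\frac{744}{7} \approx 106.29$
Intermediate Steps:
$K = -5$ ($K = 0 - 5 = -5$)
$W{\left(q \right)} = - \frac{4 q}{-5 + q}$ ($W{\left(q \right)} = - 2 \frac{q + q}{q - 5} = - 2 \frac{2 q}{-5 + q} = - \frac{4 q}{-5 + q}$)
$W{\left(-30 \right)} X = \left(-4\right) \left(-30\right) \frac{1}{-5 - 30} \left(-31\right) = \left(-4\right) \left(-30\right) \frac{1}{-35} \left(-31\right) = \left(-4\right) \left(-30\right) \left(- \frac{1}{35}\right) \left(-31\right) = \left(- \frac{24}{7}\right) \left(-31\right) = \frac{744}{7}$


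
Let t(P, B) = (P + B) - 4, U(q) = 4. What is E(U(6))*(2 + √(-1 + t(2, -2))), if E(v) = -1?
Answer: -2 - I*√5 ≈ -2.0 - 2.2361*I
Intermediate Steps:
t(P, B) = -4 + B + P (t(P, B) = (B + P) - 4 = -4 + B + P)
E(U(6))*(2 + √(-1 + t(2, -2))) = -(2 + √(-1 + (-4 - 2 + 2))) = -(2 + √(-1 - 4)) = -(2 + √(-5)) = -(2 + I*√5) = -2 - I*√5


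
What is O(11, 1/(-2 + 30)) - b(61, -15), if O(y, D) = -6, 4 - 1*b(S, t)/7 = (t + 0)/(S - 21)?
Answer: -293/8 ≈ -36.625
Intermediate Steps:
b(S, t) = 28 - 7*t/(-21 + S) (b(S, t) = 28 - 7*(t + 0)/(S - 21) = 28 - 7*t/(-21 + S))
O(11, 1/(-2 + 30)) - b(61, -15) = -6 - 7*(-84 - 1*(-15) + 4*61)/(-21 + 61) = -6 - 7*(-84 + 15 + 244)/40 = -6 - 7*175/40 = -6 - 1*245/8 = -6 - 245/8 = -293/8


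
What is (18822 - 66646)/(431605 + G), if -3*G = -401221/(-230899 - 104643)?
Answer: -6877268832/62066344787 ≈ -0.11081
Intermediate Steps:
G = -401221/1006626 (G = -(-401221)/(3*(-230899 - 104643)) = -(-401221)/(3*(-335542)) = -(-401221)*(-1)/(3*335542) = -1/3*401221/335542 = -401221/1006626 ≈ -0.39858)
(18822 - 66646)/(431605 + G) = (18822 - 66646)/(431605 - 401221/1006626) = -47824/434464413509/1006626 = -47824*1006626/434464413509 = -6877268832/62066344787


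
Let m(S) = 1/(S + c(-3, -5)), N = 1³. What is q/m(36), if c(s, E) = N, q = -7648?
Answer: -282976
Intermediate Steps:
N = 1
c(s, E) = 1
m(S) = 1/(1 + S) (m(S) = 1/(S + 1) = 1/(1 + S))
q/m(36) = -7648/(1/(1 + 36)) = -7648/(1/37) = -7648/1/37 = -7648*37 = -282976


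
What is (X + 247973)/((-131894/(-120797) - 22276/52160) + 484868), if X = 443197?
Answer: 1088726062869600/763761668519107 ≈ 1.4255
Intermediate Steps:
(X + 247973)/((-131894/(-120797) - 22276/52160) + 484868) = (443197 + 247973)/((-131894/(-120797) - 22276/52160) + 484868) = 691170/((-131894*(-1/120797) - 22276*1/52160) + 484868) = 691170/((131894/120797 - 5569/13040) + 484868) = 691170/(1047179267/1575192880 + 484868) = 691170/(763761668519107/1575192880) = 691170*(1575192880/763761668519107) = 1088726062869600/763761668519107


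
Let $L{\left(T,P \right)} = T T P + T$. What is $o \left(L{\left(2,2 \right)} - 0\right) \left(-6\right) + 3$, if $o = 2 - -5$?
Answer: $-417$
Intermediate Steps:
$L{\left(T,P \right)} = T + P T^{2}$ ($L{\left(T,P \right)} = T^{2} P + T = P T^{2} + T = T + P T^{2}$)
$o = 7$ ($o = 2 + 5 = 7$)
$o \left(L{\left(2,2 \right)} - 0\right) \left(-6\right) + 3 = 7 \left(2 \left(1 + 2 \cdot 2\right) - 0\right) \left(-6\right) + 3 = 7 \left(2 \left(1 + 4\right) + 0\right) \left(-6\right) + 3 = 7 \left(2 \cdot 5 + 0\right) \left(-6\right) + 3 = 7 \left(10 + 0\right) \left(-6\right) + 3 = 7 \cdot 10 \left(-6\right) + 3 = 70 \left(-6\right) + 3 = -420 + 3 = -417$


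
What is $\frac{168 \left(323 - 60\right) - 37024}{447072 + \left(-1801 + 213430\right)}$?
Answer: $\frac{7160}{658701} \approx 0.01087$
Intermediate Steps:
$\frac{168 \left(323 - 60\right) - 37024}{447072 + \left(-1801 + 213430\right)} = \frac{168 \cdot 263 - 37024}{447072 + 211629} = \frac{44184 - 37024}{658701} = 7160 \cdot \frac{1}{658701} = \frac{7160}{658701}$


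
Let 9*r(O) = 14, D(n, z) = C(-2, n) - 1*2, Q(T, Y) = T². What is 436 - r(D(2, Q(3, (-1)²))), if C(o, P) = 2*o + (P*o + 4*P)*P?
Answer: 3910/9 ≈ 434.44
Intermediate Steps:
C(o, P) = 2*o + P*(4*P + P*o) (C(o, P) = 2*o + (4*P + P*o)*P = 2*o + P*(4*P + P*o))
D(n, z) = -6 + 2*n² (D(n, z) = (2*(-2) + 4*n² - 2*n²) - 1*2 = (-4 + 4*n² - 2*n²) - 2 = (-4 + 2*n²) - 2 = -6 + 2*n²)
r(O) = 14/9 (r(O) = (⅑)*14 = 14/9)
436 - r(D(2, Q(3, (-1)²))) = 436 - 1*14/9 = 436 - 14/9 = 3910/9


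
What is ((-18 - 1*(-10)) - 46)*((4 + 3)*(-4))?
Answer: 1512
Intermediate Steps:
((-18 - 1*(-10)) - 46)*((4 + 3)*(-4)) = ((-18 + 10) - 46)*(7*(-4)) = (-8 - 46)*(-28) = -54*(-28) = 1512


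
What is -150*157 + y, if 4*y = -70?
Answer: -47135/2 ≈ -23568.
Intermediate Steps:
y = -35/2 (y = (¼)*(-70) = -35/2 ≈ -17.500)
-150*157 + y = -150*157 - 35/2 = -23550 - 35/2 = -47135/2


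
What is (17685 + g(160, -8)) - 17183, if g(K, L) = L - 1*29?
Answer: 465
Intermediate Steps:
g(K, L) = -29 + L (g(K, L) = L - 29 = -29 + L)
(17685 + g(160, -8)) - 17183 = (17685 + (-29 - 8)) - 17183 = (17685 - 37) - 17183 = 17648 - 17183 = 465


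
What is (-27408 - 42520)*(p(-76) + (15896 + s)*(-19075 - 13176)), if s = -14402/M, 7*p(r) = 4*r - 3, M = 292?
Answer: 18262215589445428/511 ≈ 3.5738e+13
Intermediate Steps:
p(r) = -3/7 + 4*r/7 (p(r) = (4*r - 3)/7 = (-3 + 4*r)/7 = -3/7 + 4*r/7)
s = -7201/146 (s = -14402/292 = -14402*1/292 = -7201/146 ≈ -49.322)
(-27408 - 42520)*(p(-76) + (15896 + s)*(-19075 - 13176)) = (-27408 - 42520)*((-3/7 + (4/7)*(-76)) + (15896 - 7201/146)*(-19075 - 13176)) = -69928*((-3/7 - 304/7) + (2313615/146)*(-32251)) = -69928*(-307/7 - 74616397365/146) = -69928*(-522314826377/1022) = 18262215589445428/511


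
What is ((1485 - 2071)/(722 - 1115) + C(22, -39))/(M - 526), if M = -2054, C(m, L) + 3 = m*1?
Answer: -8053/1013940 ≈ -0.0079423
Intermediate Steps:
C(m, L) = -3 + m (C(m, L) = -3 + m*1 = -3 + m)
((1485 - 2071)/(722 - 1115) + C(22, -39))/(M - 526) = ((1485 - 2071)/(722 - 1115) + (-3 + 22))/(-2054 - 526) = (-586/(-393) + 19)/(-2580) = (-586*(-1/393) + 19)*(-1/2580) = (586/393 + 19)*(-1/2580) = (8053/393)*(-1/2580) = -8053/1013940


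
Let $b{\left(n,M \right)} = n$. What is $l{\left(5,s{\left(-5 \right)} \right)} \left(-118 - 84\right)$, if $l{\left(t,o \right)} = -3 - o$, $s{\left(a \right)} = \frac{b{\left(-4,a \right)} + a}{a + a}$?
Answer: $\frac{3939}{5} \approx 787.8$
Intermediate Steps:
$s{\left(a \right)} = \frac{-4 + a}{2 a}$ ($s{\left(a \right)} = \frac{-4 + a}{a + a} = \frac{-4 + a}{2 a}$)
$l{\left(5,s{\left(-5 \right)} \right)} \left(-118 - 84\right) = \left(-3 - \frac{-4 - 5}{2 \left(-5\right)}\right) \left(-118 - 84\right) = \left(-3 - \frac{1}{2} \left(- \frac{1}{5}\right) \left(-9\right)\right) \left(-202\right) = \left(-3 - \frac{9}{10}\right) \left(-202\right) = \left(- \frac{39}{10}\right) \left(-202\right) = \frac{3939}{5}$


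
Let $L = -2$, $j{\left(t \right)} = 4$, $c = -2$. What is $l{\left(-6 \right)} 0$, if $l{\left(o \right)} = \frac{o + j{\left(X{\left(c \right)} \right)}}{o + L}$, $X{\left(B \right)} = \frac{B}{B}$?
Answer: $0$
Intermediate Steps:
$X{\left(B \right)} = 1$
$l{\left(o \right)} = \frac{4 + o}{-2 + o}$ ($l{\left(o \right)} = \frac{o + 4}{o - 2} = \frac{4 + o}{-2 + o}$)
$l{\left(-6 \right)} 0 = \frac{4 - 6}{-2 - 6} \cdot 0 = \frac{1}{-8} \left(-2\right) 0 = \left(- \frac{1}{8}\right) \left(-2\right) 0 = \frac{1}{4} \cdot 0 = 0$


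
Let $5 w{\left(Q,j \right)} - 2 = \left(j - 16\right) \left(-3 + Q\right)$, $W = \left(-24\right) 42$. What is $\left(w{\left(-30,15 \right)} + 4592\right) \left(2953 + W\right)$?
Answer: $8945055$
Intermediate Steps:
$W = -1008$
$w{\left(Q,j \right)} = \frac{2}{5} + \frac{\left(-16 + j\right) \left(-3 + Q\right)}{5}$ ($w{\left(Q,j \right)} = \frac{2}{5} + \frac{\left(j - 16\right) \left(-3 + Q\right)}{5} = \frac{2}{5} + \frac{\left(-16 + j\right) \left(-3 + Q\right)}{5}$)
$\left(w{\left(-30,15 \right)} + 4592\right) \left(2953 + W\right) = \left(\left(10 - -96 - 9 + \frac{1}{5} \left(-30\right) 15\right) + 4592\right) \left(2953 - 1008\right) = \left(\left(10 + 96 - 9 - 90\right) + 4592\right) 1945 = \left(7 + 4592\right) 1945 = 4599 \cdot 1945 = 8945055$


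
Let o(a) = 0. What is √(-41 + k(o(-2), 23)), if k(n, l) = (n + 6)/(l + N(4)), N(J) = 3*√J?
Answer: 13*I*√203/29 ≈ 6.3869*I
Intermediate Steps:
k(n, l) = (6 + n)/(6 + l) (k(n, l) = (n + 6)/(l + 3*√4) = (6 + n)/(l + 3*2) = (6 + n)/(l + 6) = (6 + n)/(6 + l))
√(-41 + k(o(-2), 23)) = √(-41 + (6 + 0)/(6 + 23)) = √(-41 + 6/29) = √(-1183/29) = 13*I*√203/29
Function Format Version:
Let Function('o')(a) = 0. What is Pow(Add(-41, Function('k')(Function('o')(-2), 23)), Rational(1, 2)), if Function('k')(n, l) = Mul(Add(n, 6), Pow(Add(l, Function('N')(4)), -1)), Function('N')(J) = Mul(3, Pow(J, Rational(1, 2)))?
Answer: Mul(Rational(13, 29), I, Pow(203, Rational(1, 2))) ≈ Mul(6.3869, I)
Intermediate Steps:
Function('k')(n, l) = Mul(Pow(Add(6, l), -1), Add(6, n)) (Function('k')(n, l) = Mul(Add(n, 6), Pow(Add(l, Mul(3, Pow(4, Rational(1, 2)))), -1)) = Mul(Add(6, n), Pow(Add(l, Mul(3, 2)), -1)) = Mul(Add(6, n), Pow(Add(l, 6), -1)) = Mul(Add(6, n), Pow(Add(6, l), -1)) = Mul(Pow(Add(6, l), -1), Add(6, n)))
Pow(Add(-41, Function('k')(Function('o')(-2), 23)), Rational(1, 2)) = Pow(Add(-41, Mul(Pow(Add(6, 23), -1), Add(6, 0))), Rational(1, 2)) = Pow(Add(-41, Mul(Pow(29, -1), 6)), Rational(1, 2)) = Pow(Add(-41, Mul(Rational(1, 29), 6)), Rational(1, 2)) = Pow(Add(-41, Rational(6, 29)), Rational(1, 2)) = Pow(Rational(-1183, 29), Rational(1, 2)) = Mul(Rational(13, 29), I, Pow(203, Rational(1, 2)))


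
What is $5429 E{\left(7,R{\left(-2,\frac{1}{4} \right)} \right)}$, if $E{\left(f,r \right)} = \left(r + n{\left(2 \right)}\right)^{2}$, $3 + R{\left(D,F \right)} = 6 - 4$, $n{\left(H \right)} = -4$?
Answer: $135725$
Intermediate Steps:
$R{\left(D,F \right)} = -1$ ($R{\left(D,F \right)} = -3 + \left(6 - 4\right) = -3 + 2 = -1$)
$E{\left(f,r \right)} = \left(-4 + r\right)^{2}$ ($E{\left(f,r \right)} = \left(r - 4\right)^{2} = \left(-4 + r\right)^{2}$)
$5429 E{\left(7,R{\left(-2,\frac{1}{4} \right)} \right)} = 5429 \left(-4 - 1\right)^{2} = 5429 \left(-5\right)^{2} = 5429 \cdot 25 = 135725$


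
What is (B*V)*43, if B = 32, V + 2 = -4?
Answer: -8256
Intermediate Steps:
V = -6 (V = -2 - 4 = -6)
(B*V)*43 = (32*(-6))*43 = -192*43 = -8256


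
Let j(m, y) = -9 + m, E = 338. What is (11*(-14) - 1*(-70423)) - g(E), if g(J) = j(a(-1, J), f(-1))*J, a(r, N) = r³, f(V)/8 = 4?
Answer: 73649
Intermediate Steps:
f(V) = 32 (f(V) = 8*4 = 32)
g(J) = -10*J (g(J) = (-9 + (-1)³)*J = (-9 - 1)*J = -10*J)
(11*(-14) - 1*(-70423)) - g(E) = (11*(-14) - 1*(-70423)) - (-10)*338 = (-154 + 70423) - 1*(-3380) = 70269 + 3380 = 73649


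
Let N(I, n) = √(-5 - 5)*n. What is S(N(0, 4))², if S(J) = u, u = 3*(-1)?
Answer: 9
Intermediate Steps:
N(I, n) = I*n*√10 (N(I, n) = √(-10)*n = (I*√10)*n = I*n*√10)
u = -3
S(J) = -3
S(N(0, 4))² = (-3)² = 9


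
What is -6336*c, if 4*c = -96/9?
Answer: 16896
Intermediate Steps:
c = -8/3 (c = (-96/9)/4 = (-96*⅑)/4 = (¼)*(-32/3) = -8/3 ≈ -2.6667)
-6336*c = -6336*(-8/3) = 16896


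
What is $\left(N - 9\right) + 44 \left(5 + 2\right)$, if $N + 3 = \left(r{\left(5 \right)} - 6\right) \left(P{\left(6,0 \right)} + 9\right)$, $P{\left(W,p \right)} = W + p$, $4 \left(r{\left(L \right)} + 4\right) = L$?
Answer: $\frac{659}{4} \approx 164.75$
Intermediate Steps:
$r{\left(L \right)} = -4 + \frac{L}{4}$
$N = - \frac{537}{4}$ ($N = -3 + \left(\left(-4 + \frac{1}{4} \cdot 5\right) - 6\right) \left(\left(6 + 0\right) + 9\right) = -3 + \left(\left(-4 + \frac{5}{4}\right) - 6\right) \left(6 + 9\right) = -3 + \left(- \frac{11}{4} - 6\right) 15 = -3 - \frac{525}{4} = - \frac{537}{4} \approx -134.25$)
$\left(N - 9\right) + 44 \left(5 + 2\right) = \left(- \frac{537}{4} - 9\right) + 44 \left(5 + 2\right) = - \frac{573}{4} + 44 \cdot 7 = - \frac{573}{4} + 308 = \frac{659}{4}$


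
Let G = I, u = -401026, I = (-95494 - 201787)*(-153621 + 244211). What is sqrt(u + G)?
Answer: 4*I*sqrt(1683192926) ≈ 1.6411e+5*I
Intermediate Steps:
I = -26930685790 (I = -297281*90590 = -26930685790)
G = -26930685790
sqrt(u + G) = sqrt(-401026 - 26930685790) = sqrt(-26931086816) = 4*I*sqrt(1683192926)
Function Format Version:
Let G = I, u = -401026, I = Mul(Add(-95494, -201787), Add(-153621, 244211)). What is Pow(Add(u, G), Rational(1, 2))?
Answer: Mul(4, I, Pow(1683192926, Rational(1, 2))) ≈ Mul(1.6411e+5, I)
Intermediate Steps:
I = -26930685790 (I = Mul(-297281, 90590) = -26930685790)
G = -26930685790
Pow(Add(u, G), Rational(1, 2)) = Pow(Add(-401026, -26930685790), Rational(1, 2)) = Pow(-26931086816, Rational(1, 2)) = Mul(4, I, Pow(1683192926, Rational(1, 2)))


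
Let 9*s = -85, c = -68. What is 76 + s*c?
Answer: 6464/9 ≈ 718.22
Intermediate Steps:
s = -85/9 (s = (1/9)*(-85) = -85/9 ≈ -9.4444)
76 + s*c = 76 - 85/9*(-68) = 76 + 5780/9 = 6464/9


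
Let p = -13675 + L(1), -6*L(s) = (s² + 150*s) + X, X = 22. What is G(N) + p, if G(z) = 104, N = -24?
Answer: -81599/6 ≈ -13600.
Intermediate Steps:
L(s) = -11/3 - 25*s - s²/6 (L(s) = -((s² + 150*s) + 22)/6 = -(22 + s² + 150*s)/6 = -11/3 - 25*s - s²/6)
p = -82223/6 (p = -13675 + (-11/3 - 25*1 - ⅙*1²) = -13675 + (-11/3 - 25 - ⅙*1) = -13675 + (-11/3 - 25 - ⅙) = -13675 - 173/6 = -82223/6 ≈ -13704.)
G(N) + p = 104 - 82223/6 = -81599/6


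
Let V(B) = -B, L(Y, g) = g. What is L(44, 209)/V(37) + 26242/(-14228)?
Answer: -1972303/263218 ≈ -7.4930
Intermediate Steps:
L(44, 209)/V(37) + 26242/(-14228) = 209/((-1*37)) + 26242/(-14228) = 209/(-37) + 26242*(-1/14228) = 209*(-1/37) - 13121/7114 = -209/37 - 13121/7114 = -1972303/263218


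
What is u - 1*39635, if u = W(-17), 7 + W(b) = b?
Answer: -39659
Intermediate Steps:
W(b) = -7 + b
u = -24 (u = -7 - 17 = -24)
u - 1*39635 = -24 - 1*39635 = -24 - 39635 = -39659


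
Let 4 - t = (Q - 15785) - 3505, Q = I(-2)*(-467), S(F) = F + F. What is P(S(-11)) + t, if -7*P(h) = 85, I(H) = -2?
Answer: 128435/7 ≈ 18348.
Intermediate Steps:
S(F) = 2*F
P(h) = -85/7 (P(h) = -⅐*85 = -85/7)
Q = 934 (Q = -2*(-467) = 934)
t = 18360 (t = 4 - ((934 - 15785) - 3505) = 4 - (-14851 - 3505) = 4 - 1*(-18356) = 4 + 18356 = 18360)
P(S(-11)) + t = -85/7 + 18360 = 128435/7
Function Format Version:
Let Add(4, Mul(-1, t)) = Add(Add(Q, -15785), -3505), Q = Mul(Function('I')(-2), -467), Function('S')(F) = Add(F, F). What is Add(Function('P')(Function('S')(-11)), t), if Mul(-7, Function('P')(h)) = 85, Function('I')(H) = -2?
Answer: Rational(128435, 7) ≈ 18348.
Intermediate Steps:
Function('S')(F) = Mul(2, F)
Function('P')(h) = Rational(-85, 7) (Function('P')(h) = Mul(Rational(-1, 7), 85) = Rational(-85, 7))
Q = 934 (Q = Mul(-2, -467) = 934)
t = 18360 (t = Add(4, Mul(-1, Add(Add(934, -15785), -3505))) = Add(4, Mul(-1, Add(-14851, -3505))) = Add(4, Mul(-1, -18356)) = Add(4, 18356) = 18360)
Add(Function('P')(Function('S')(-11)), t) = Add(Rational(-85, 7), 18360) = Rational(128435, 7)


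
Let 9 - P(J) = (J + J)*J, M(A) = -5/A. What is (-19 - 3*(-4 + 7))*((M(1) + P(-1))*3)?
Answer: -168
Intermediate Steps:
P(J) = 9 - 2*J**2 (P(J) = 9 - (J + J)*J = 9 - 2*J*J = 9 - 2*J**2)
(-19 - 3*(-4 + 7))*((M(1) + P(-1))*3) = (-19 - 3*(-4 + 7))*((-5/1 + (9 - 2*(-1)**2))*3) = (-19 - 3*3)*((-5*1 + (9 - 2*1))*3) = (-19 - 9)*((-5 + (9 - 2))*3) = -28*(-5 + 7)*3 = -56*3 = -28*6 = -168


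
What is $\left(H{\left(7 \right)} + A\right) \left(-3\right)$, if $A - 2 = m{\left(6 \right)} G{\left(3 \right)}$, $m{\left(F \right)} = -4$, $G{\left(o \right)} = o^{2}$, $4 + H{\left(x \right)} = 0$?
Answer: $114$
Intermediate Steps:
$H{\left(x \right)} = -4$ ($H{\left(x \right)} = -4 + 0 = -4$)
$A = -34$ ($A = 2 - 4 \cdot 3^{2} = 2 - 36 = -34$)
$\left(H{\left(7 \right)} + A\right) \left(-3\right) = \left(-4 - 34\right) \left(-3\right) = \left(-38\right) \left(-3\right) = 114$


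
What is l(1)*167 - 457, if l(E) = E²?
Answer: -290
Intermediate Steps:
l(1)*167 - 457 = 1²*167 - 457 = 1*167 - 457 = 167 - 457 = -290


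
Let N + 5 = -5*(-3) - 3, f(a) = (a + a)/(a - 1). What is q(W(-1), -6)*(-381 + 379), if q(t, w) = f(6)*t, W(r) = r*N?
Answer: 168/5 ≈ 33.600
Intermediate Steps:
f(a) = 2*a/(-1 + a) (f(a) = (2*a)/(-1 + a) = 2*a/(-1 + a))
N = 7 (N = -5 + (-5*(-3) - 3) = -5 + (15 - 3) = -5 + 12 = 7)
W(r) = 7*r (W(r) = r*7 = 7*r)
q(t, w) = 12*t/5 (q(t, w) = (2*6/(-1 + 6))*t = (2*6/5)*t = (2*6*(1/5))*t = 12*t/5)
q(W(-1), -6)*(-381 + 379) = (12*(7*(-1))/5)*(-381 + 379) = ((12/5)*(-7))*(-2) = -84/5*(-2) = 168/5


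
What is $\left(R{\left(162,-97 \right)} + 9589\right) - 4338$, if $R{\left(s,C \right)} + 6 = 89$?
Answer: $5334$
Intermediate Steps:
$R{\left(s,C \right)} = 83$ ($R{\left(s,C \right)} = -6 + 89 = 83$)
$\left(R{\left(162,-97 \right)} + 9589\right) - 4338 = \left(83 + 9589\right) - 4338 = 9672 - 4338 = 5334$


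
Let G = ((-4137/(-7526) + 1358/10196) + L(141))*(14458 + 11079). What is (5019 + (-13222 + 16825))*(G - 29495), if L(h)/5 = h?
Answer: 1487921916489712290/9591887 ≈ 1.5512e+11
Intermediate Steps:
L(h) = 5*h
G = 172855623967760/9591887 (G = ((-4137/(-7526) + 1358/10196) + 5*141)*(14458 + 11079) = ((-4137*(-1/7526) + 1358*(1/10196)) + 705)*25537 = ((4137/7526 + 679/5098) + 705)*25537 = (6550145/9591887 + 705)*25537 = (6768830480/9591887)*25537 = 172855623967760/9591887 ≈ 1.8021e+7)
(5019 + (-13222 + 16825))*(G - 29495) = (5019 + (-13222 + 16825))*(172855623967760/9591887 - 29495) = (5019 + 3603)*(172572711260695/9591887) = 8622*(172572711260695/9591887) = 1487921916489712290/9591887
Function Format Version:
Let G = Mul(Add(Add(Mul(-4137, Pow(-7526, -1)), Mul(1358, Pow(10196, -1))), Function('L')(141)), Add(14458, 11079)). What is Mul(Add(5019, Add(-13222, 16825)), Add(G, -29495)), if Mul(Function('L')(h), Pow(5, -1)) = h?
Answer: Rational(1487921916489712290, 9591887) ≈ 1.5512e+11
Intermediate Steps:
Function('L')(h) = Mul(5, h)
G = Rational(172855623967760, 9591887) (G = Mul(Add(Add(Mul(-4137, Pow(-7526, -1)), Mul(1358, Pow(10196, -1))), Mul(5, 141)), Add(14458, 11079)) = Mul(Add(Add(Mul(-4137, Rational(-1, 7526)), Mul(1358, Rational(1, 10196))), 705), 25537) = Mul(Add(Add(Rational(4137, 7526), Rational(679, 5098)), 705), 25537) = Mul(Add(Rational(6550145, 9591887), 705), 25537) = Mul(Rational(6768830480, 9591887), 25537) = Rational(172855623967760, 9591887) ≈ 1.8021e+7)
Mul(Add(5019, Add(-13222, 16825)), Add(G, -29495)) = Mul(Add(5019, Add(-13222, 16825)), Add(Rational(172855623967760, 9591887), -29495)) = Mul(Add(5019, 3603), Rational(172572711260695, 9591887)) = Mul(8622, Rational(172572711260695, 9591887)) = Rational(1487921916489712290, 9591887)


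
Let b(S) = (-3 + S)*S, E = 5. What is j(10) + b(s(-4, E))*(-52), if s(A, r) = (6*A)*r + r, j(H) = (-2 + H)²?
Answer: -705576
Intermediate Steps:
s(A, r) = r + 6*A*r (s(A, r) = 6*A*r + r = r + 6*A*r)
b(S) = S*(-3 + S)
j(10) + b(s(-4, E))*(-52) = (-2 + 10)² + ((5*(1 + 6*(-4)))*(-3 + 5*(1 + 6*(-4))))*(-52) = 8² + ((5*(1 - 24))*(-3 + 5*(1 - 24)))*(-52) = 64 + ((5*(-23))*(-3 + 5*(-23)))*(-52) = 64 - 115*(-3 - 115)*(-52) = 64 - 115*(-118)*(-52) = 64 + 13570*(-52) = 64 - 705640 = -705576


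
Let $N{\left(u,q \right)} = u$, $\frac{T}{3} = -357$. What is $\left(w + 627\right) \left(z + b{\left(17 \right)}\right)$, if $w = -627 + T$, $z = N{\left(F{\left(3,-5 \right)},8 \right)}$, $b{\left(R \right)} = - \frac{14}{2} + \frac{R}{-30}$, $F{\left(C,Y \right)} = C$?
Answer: $\frac{48909}{10} \approx 4890.9$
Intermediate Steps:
$T = -1071$ ($T = 3 \left(-357\right) = -1071$)
$b{\left(R \right)} = -7 - \frac{R}{30}$ ($b{\left(R \right)} = \left(-14\right) \frac{1}{2} + R \left(- \frac{1}{30}\right) = -7 - \frac{R}{30}$)
$z = 3$
$w = -1698$ ($w = -627 - 1071 = -1698$)
$\left(w + 627\right) \left(z + b{\left(17 \right)}\right) = \left(-1698 + 627\right) \left(3 - \frac{227}{30}\right) = - 1071 \left(3 - \frac{227}{30}\right) = \left(-1071\right) \left(- \frac{137}{30}\right) = \frac{48909}{10}$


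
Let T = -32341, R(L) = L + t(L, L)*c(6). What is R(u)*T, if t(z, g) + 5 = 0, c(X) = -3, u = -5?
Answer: -323410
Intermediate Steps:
t(z, g) = -5 (t(z, g) = -5 + 0 = -5)
R(L) = 15 + L (R(L) = L - 5*(-3) = L + 15 = 15 + L)
R(u)*T = (15 - 5)*(-32341) = 10*(-32341) = -323410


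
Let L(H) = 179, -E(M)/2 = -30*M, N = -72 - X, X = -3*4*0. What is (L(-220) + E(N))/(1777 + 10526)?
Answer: -4141/12303 ≈ -0.33658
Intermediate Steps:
X = 0 (X = -12*0 = 0)
N = -72 (N = -72 - 1*0 = -72 + 0 = -72)
E(M) = 60*M (E(M) = -(-60)*M = 60*M)
(L(-220) + E(N))/(1777 + 10526) = (179 + 60*(-72))/(1777 + 10526) = (179 - 4320)/12303 = -4141*1/12303 = -4141/12303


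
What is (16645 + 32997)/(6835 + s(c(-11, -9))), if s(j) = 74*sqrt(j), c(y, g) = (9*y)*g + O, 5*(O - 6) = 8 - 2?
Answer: 1696515350/208993409 - 11020524*sqrt(2495)/208993409 ≈ 5.4836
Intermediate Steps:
O = 36/5 (O = 6 + (8 - 2)/5 = 6 + (1/5)*6 = 6 + 6/5 = 36/5 ≈ 7.2000)
c(y, g) = 36/5 + 9*g*y (c(y, g) = (9*y)*g + 36/5 = 9*g*y + 36/5 = 36/5 + 9*g*y)
(16645 + 32997)/(6835 + s(c(-11, -9))) = (16645 + 32997)/(6835 + 74*sqrt(36/5 + 9*(-9)*(-11))) = 49642/(6835 + 74*sqrt(36/5 + 891)) = 49642/(6835 + 74*sqrt(4491/5)) = 49642/(6835 + 74*(3*sqrt(2495)/5)) = 49642/(6835 + 222*sqrt(2495)/5)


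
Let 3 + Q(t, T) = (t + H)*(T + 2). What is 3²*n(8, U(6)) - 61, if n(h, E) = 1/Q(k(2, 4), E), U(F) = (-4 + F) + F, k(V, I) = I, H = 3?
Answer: -4078/67 ≈ -60.866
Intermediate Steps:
U(F) = -4 + 2*F
Q(t, T) = -3 + (2 + T)*(3 + t) (Q(t, T) = -3 + (t + 3)*(T + 2) = -3 + (3 + t)*(2 + T) = -3 + (2 + T)*(3 + t))
n(h, E) = 1/(11 + 7*E) (n(h, E) = 1/(3 + 2*4 + 3*E + E*4) = 1/(3 + 8 + 3*E + 4*E) = 1/(11 + 7*E))
3²*n(8, U(6)) - 61 = 3²/(11 + 7*(-4 + 2*6)) - 61 = 9/(11 + 7*(-4 + 12)) - 61 = 9/(11 + 7*8) - 61 = 9/(11 + 56) - 61 = 9/67 - 61 = -4078/67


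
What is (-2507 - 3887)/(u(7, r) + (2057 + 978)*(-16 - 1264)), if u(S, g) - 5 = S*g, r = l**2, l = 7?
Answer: 3197/1942226 ≈ 0.0016460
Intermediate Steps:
r = 49 (r = 7**2 = 49)
u(S, g) = 5 + S*g
(-2507 - 3887)/(u(7, r) + (2057 + 978)*(-16 - 1264)) = (-2507 - 3887)/((5 + 7*49) + (2057 + 978)*(-16 - 1264)) = -6394/((5 + 343) + 3035*(-1280)) = -6394/(348 - 3884800) = -6394/(-3884452) = -6394*(-1/3884452) = 3197/1942226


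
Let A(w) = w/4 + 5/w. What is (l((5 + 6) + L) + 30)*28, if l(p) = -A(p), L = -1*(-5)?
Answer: 2877/4 ≈ 719.25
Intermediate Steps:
L = 5
A(w) = 5/w + w/4 (A(w) = w*(1/4) + 5/w = w/4 + 5/w = 5/w + w/4)
l(p) = -5/p - p/4 (l(p) = -(5/p + p/4) = -5/p - p/4)
(l((5 + 6) + L) + 30)*28 = ((-5/((5 + 6) + 5) - ((5 + 6) + 5)/4) + 30)*28 = ((-5/(11 + 5) - (11 + 5)/4) + 30)*28 = ((-5/16 - 1/4*16) + 30)*28 = ((-5*1/16 - 4) + 30)*28 = ((-5/16 - 4) + 30)*28 = (-69/16 + 30)*28 = (411/16)*28 = 2877/4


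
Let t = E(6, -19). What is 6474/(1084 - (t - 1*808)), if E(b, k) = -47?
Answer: 6474/1939 ≈ 3.3388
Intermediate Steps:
t = -47
6474/(1084 - (t - 1*808)) = 6474/(1084 - (-47 - 1*808)) = 6474/(1084 - (-47 - 808)) = 6474/(1084 - 1*(-855)) = 6474/(1084 + 855) = 6474/1939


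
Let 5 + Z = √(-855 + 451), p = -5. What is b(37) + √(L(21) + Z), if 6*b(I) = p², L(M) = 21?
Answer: 25/6 + √(16 + 2*I*√101) ≈ 8.7323 + 2.2012*I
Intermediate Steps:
b(I) = 25/6 (b(I) = (⅙)*(-5)² = (⅙)*25 = 25/6)
Z = -5 + 2*I*√101 (Z = -5 + √(-855 + 451) = -5 + √(-404) = -5 + 2*I*√101 ≈ -5.0 + 20.1*I)
b(37) + √(L(21) + Z) = 25/6 + √(21 + (-5 + 2*I*√101)) = 25/6 + √(16 + 2*I*√101)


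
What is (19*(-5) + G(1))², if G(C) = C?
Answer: 8836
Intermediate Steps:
(19*(-5) + G(1))² = (19*(-5) + 1)² = (-95 + 1)² = (-94)² = 8836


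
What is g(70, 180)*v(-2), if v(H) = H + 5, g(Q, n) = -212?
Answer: -636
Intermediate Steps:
v(H) = 5 + H
g(70, 180)*v(-2) = -212*(5 - 2) = -212*3 = -636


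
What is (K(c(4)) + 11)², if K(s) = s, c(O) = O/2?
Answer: 169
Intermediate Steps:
c(O) = O/2 (c(O) = O*(½) = O/2)
(K(c(4)) + 11)² = ((½)*4 + 11)² = (2 + 11)² = 13² = 169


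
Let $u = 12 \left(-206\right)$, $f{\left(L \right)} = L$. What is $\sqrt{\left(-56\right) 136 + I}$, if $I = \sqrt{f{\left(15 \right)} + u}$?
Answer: $\sqrt{-7616 + 3 i \sqrt{273}} \approx 0.284 + 87.27 i$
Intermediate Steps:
$u = -2472$
$I = 3 i \sqrt{273}$ ($I = \sqrt{15 - 2472} = \sqrt{-2457} = 3 i \sqrt{273} \approx 49.568 i$)
$\sqrt{\left(-56\right) 136 + I} = \sqrt{\left(-56\right) 136 + 3 i \sqrt{273}} = \sqrt{-7616 + 3 i \sqrt{273}}$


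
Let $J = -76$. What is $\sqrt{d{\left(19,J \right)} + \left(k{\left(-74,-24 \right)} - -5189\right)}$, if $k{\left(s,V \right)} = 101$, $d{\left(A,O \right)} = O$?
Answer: $\sqrt{5214} \approx 72.208$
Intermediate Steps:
$\sqrt{d{\left(19,J \right)} + \left(k{\left(-74,-24 \right)} - -5189\right)} = \sqrt{-76 + \left(101 - -5189\right)} = \sqrt{-76 + \left(101 + 5189\right)} = \sqrt{-76 + 5290} = \sqrt{5214}$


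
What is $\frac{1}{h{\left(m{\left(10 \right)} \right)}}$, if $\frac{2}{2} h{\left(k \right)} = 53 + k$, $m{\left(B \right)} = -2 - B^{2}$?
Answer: $- \frac{1}{49} \approx -0.020408$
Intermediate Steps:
$h{\left(k \right)} = 53 + k$
$\frac{1}{h{\left(m{\left(10 \right)} \right)}} = \frac{1}{53 - 102} = \frac{1}{-49} = - \frac{1}{49}$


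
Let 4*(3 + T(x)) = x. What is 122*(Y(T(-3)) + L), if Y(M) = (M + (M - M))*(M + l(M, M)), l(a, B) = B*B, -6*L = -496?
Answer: 515267/96 ≈ 5367.4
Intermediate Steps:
L = 248/3 (L = -⅙*(-496) = 248/3 ≈ 82.667)
T(x) = -3 + x/4
l(a, B) = B²
Y(M) = M*(M + M²) (Y(M) = (M + (M - M))*(M + M²) = (M + 0)*(M + M²) = M*(M + M²))
122*(Y(T(-3)) + L) = 122*((-3 + (¼)*(-3))²*(1 + (-3 + (¼)*(-3))) + 248/3) = 122*((-3 - ¾)²*(1 + (-3 - ¾)) + 248/3) = 122*((-15/4)²*(1 - 15/4) + 248/3) = 122*((225/16)*(-11/4) + 248/3) = 122*(-2475/64 + 248/3) = 122*(8447/192) = 515267/96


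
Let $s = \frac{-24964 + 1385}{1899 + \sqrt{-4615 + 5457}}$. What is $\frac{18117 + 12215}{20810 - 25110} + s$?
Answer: $- \frac{75474197372}{3875760925} + \frac{23579 \sqrt{842}}{3605359} \approx -19.284$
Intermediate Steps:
$s = - \frac{23579}{1899 + \sqrt{842}} \approx -12.23$
$\frac{18117 + 12215}{20810 - 25110} + s = \frac{18117 + 12215}{20810 - 25110} - \left(\frac{44776521}{3605359} - \frac{23579 \sqrt{842}}{3605359}\right) = \frac{30332}{-4300} - \left(\frac{44776521}{3605359} - \frac{23579 \sqrt{842}}{3605359}\right) = 30332 \left(- \frac{1}{4300}\right) - \left(\frac{44776521}{3605359} - \frac{23579 \sqrt{842}}{3605359}\right) = - \frac{7583}{1075} - \left(\frac{44776521}{3605359} - \frac{23579 \sqrt{842}}{3605359}\right) = - \frac{75474197372}{3875760925} + \frac{23579 \sqrt{842}}{3605359}$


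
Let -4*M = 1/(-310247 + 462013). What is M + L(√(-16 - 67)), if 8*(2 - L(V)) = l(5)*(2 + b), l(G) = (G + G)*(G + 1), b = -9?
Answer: 33084987/607064 ≈ 54.500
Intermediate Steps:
l(G) = 2*G*(1 + G) (l(G) = (2*G)*(1 + G) = 2*G*(1 + G))
L(V) = 109/2 (L(V) = 2 - 2*5*(1 + 5)*(2 - 9)/8 = 2 - 2*5*6*(-7)/8 = 2 - 15*(-7)/2 = 2 - ⅛*(-420) = 2 + 105/2 = 109/2)
M = -1/607064 (M = -1/(4*(-310247 + 462013)) = -¼/151766 = -¼*1/151766 = -1/607064 ≈ -1.6473e-6)
M + L(√(-16 - 67)) = -1/607064 + 109/2 = 33084987/607064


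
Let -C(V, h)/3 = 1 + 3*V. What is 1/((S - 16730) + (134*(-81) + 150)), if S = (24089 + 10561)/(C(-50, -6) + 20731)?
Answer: -10589/290481301 ≈ -3.6453e-5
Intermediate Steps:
C(V, h) = -3 - 9*V (C(V, h) = -3*(1 + 3*V) = -3 - 9*V)
S = 17325/10589 (S = (24089 + 10561)/((-3 - 9*(-50)) + 20731) = 34650/((-3 + 450) + 20731) = 34650/(447 + 20731) = 34650/21178 = 34650*(1/21178) = 17325/10589 ≈ 1.6361)
1/((S - 16730) + (134*(-81) + 150)) = 1/((17325/10589 - 16730) + (134*(-81) + 150)) = 1/(-177136645/10589 + (-10854 + 150)) = 1/(-177136645/10589 - 10704) = 1/(-290481301/10589) = -10589/290481301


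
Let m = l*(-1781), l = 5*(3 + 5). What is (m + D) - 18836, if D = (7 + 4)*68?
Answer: -89328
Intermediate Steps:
l = 40 (l = 5*8 = 40)
D = 748 (D = 11*68 = 748)
m = -71240 (m = 40*(-1781) = -71240)
(m + D) - 18836 = (-71240 + 748) - 18836 = -70492 - 18836 = -89328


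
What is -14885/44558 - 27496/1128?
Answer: -155244631/6282678 ≈ -24.710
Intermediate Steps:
-14885/44558 - 27496/1128 = -14885*1/44558 - 27496*1/1128 = -14885/44558 - 3437/141 = -155244631/6282678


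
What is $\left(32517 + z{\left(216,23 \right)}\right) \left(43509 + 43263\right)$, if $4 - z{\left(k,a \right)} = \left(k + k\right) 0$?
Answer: $2821912212$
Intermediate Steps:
$z{\left(k,a \right)} = 4$ ($z{\left(k,a \right)} = 4 - \left(k + k\right) 0 = 4 - 2 k 0 = 4 - 0 = 4 + 0 = 4$)
$\left(32517 + z{\left(216,23 \right)}\right) \left(43509 + 43263\right) = \left(32517 + 4\right) \left(43509 + 43263\right) = 32521 \cdot 86772 = 2821912212$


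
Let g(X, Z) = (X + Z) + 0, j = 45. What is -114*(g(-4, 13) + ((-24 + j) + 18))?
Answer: -5472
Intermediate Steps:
g(X, Z) = X + Z
-114*(g(-4, 13) + ((-24 + j) + 18)) = -114*((-4 + 13) + ((-24 + 45) + 18)) = -114*(9 + (21 + 18)) = -114*(9 + 39) = -114*48 = -5472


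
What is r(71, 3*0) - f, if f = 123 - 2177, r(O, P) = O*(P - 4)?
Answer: 1770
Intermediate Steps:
r(O, P) = O*(-4 + P)
f = -2054
r(71, 3*0) - f = 71*(-4 + 3*0) - 1*(-2054) = 71*(-4 + 0) + 2054 = 71*(-4) + 2054 = -284 + 2054 = 1770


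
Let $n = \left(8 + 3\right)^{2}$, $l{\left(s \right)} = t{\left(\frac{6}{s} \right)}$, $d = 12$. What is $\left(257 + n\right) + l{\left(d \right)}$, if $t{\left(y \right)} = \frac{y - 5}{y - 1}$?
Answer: $387$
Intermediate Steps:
$t{\left(y \right)} = \frac{-5 + y}{-1 + y}$
$l{\left(s \right)} = \frac{-5 + \frac{6}{s}}{-1 + \frac{6}{s}}$
$n = 121$ ($n = 11^{2} = 121$)
$\left(257 + n\right) + l{\left(d \right)} = \left(257 + 121\right) + \frac{-6 + 5 \cdot 12}{-6 + 12} = 378 + \frac{-6 + 60}{6} = 378 + \frac{1}{6} \cdot 54 = 378 + 9 = 387$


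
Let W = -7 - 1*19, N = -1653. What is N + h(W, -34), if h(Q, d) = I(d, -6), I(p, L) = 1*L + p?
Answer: -1693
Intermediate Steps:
W = -26 (W = -7 - 19 = -26)
I(p, L) = L + p
h(Q, d) = -6 + d
N + h(W, -34) = -1653 + (-6 - 34) = -1653 - 40 = -1693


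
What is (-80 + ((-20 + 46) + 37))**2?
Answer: 289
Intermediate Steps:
(-80 + ((-20 + 46) + 37))**2 = (-80 + (26 + 37))**2 = (-80 + 63)**2 = (-17)**2 = 289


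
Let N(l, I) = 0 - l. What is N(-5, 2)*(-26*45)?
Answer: -5850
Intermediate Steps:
N(l, I) = -l
N(-5, 2)*(-26*45) = (-1*(-5))*(-26*45) = 5*(-1170) = -5850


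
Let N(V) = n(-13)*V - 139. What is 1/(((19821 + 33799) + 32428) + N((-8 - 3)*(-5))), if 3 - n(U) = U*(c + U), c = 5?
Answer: 1/80354 ≈ 1.2445e-5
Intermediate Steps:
n(U) = 3 - U*(5 + U)
N(V) = -139 - 101*V (N(V) = (3 - 1*(-13)² - 5*(-13))*V - 139 = (3 - 1*169 + 65)*V - 139 = (3 - 169 + 65)*V - 139 = -101*V - 139 = -139 - 101*V)
1/(((19821 + 33799) + 32428) + N((-8 - 3)*(-5))) = 1/(((19821 + 33799) + 32428) + (-139 - 101*(-8 - 3)*(-5))) = 1/((53620 + 32428) + (-139 - (-1111)*(-5))) = 1/(86048 + (-139 - 101*55)) = 1/(86048 + (-139 - 5555)) = 1/(86048 - 5694) = 1/80354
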